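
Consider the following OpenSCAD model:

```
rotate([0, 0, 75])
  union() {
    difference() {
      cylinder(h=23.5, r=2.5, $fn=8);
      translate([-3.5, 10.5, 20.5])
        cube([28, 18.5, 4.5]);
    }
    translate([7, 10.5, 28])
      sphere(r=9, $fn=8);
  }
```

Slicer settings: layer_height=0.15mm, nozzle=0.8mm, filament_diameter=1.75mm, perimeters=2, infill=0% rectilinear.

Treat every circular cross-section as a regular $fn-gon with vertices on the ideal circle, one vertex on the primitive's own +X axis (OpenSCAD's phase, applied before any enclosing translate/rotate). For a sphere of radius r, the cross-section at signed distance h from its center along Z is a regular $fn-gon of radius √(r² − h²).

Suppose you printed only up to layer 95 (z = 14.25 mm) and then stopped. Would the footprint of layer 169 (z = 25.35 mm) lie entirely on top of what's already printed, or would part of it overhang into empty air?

Compare the two slices. At z = 14.25: the r=2.5 cylinder contributes a regular 8-gon of circumradius 2.5 (area = (8/2)·2.500²·sin(360°/8) = 17.68 mm²); the cube at (-3.5, 10.5) is absent (z outside [20.5, 25]); Subtracting the remaining from the first: none of the subtracted shapes is present at this height, so the r=2.5 cylinder is unchanged — area = 17.68 mm²; the sphere at (7, 10.5) is absent (|z−center|=13.750 > r=9); Taking the union: only that combined region is present, so the union is just that shape — area = 17.68 mm²; (whole slice rotated 75° about Z — lengths, areas and connectivity unchanged). At z = 25.35: the cylinder is absent (z outside [0, 23.5]); the cube at (-3.5, 10.5) does not reach this height (z outside [20.5, 25]); Taking the first minus the rest: the first operand is absent here, so nothing remains; the sphere at (7, 10.5): section is a regular 8-gon, circumradius = √(r²−h²) = √(9²−2.65²) = 8.601 (area = (8/2)·8.601²·sin(360°/8) = 209.24 mm²); Taking the union: only the r=9 sphere at (7, 10.5) is present, so the union is just that shape — area = 209.24 mm²; (whole slice rotated 75° about Z — lengths, areas and connectivity unchanged). Checking containment: at z = 25.35 the cross-section extends beyond the z = 14.25 cross-section by about 209.24 mm².

part overhangs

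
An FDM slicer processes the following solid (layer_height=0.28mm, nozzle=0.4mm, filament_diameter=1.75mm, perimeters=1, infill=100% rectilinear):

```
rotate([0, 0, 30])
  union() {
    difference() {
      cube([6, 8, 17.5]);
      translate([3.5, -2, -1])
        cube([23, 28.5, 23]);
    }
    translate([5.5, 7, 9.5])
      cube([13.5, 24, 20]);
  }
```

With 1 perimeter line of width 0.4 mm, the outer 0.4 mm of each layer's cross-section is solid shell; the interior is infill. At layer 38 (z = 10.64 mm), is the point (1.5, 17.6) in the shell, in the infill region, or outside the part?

infill

At z = 10.64 mm: the 6×8 cube contributes its full rectangle; the 23×28.5 cube at (3.5, -2) contributes its full rectangle; After the difference (first − rest): starting from the 6×8 cube, the 23×28.5 cube at (3.5, -2) partially overlaps it — only the 20.00 mm² overlap (of its 655.50 mm²) is removed, clipping the outline — 1 connected region; the cube at (5.5, 7) (footprint 13.5×24) is included at this height; Combining (union): the 2 present regions are separate (no shared area or edge), so areas and boundary lengths simply add and each stays a separate island — 2 connected regions; (whole slice rotated 30° about Z — lengths, areas and connectivity unchanged). Overall, the cross-section has 2 separate islands. Undo the 30° rotation: the query point maps to (10.099, 14.492) in the un-rotated model frame. The nearest boundary edge runs (5.50, 7.00)→(5.50, 31.00); distance from the point to it = 4.60 mm. (Shell/infill is judged within the island containing the point — the largest one.) The point is inside the cross-section and 4.60 mm from the nearest boundary — more than the 0.4 mm shell width (1 × 0.4), so it's in the infill interior.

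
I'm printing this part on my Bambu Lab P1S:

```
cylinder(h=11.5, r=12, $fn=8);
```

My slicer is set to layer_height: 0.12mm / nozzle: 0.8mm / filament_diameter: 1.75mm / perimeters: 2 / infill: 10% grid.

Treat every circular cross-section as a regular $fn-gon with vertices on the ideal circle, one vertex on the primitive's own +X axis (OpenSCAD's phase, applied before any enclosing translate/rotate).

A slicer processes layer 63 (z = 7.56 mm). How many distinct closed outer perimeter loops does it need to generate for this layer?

1

At z = 7.56 mm: the cylinder: section is a regular 8-gon, circumradius r=12. The result has 1 disconnected region.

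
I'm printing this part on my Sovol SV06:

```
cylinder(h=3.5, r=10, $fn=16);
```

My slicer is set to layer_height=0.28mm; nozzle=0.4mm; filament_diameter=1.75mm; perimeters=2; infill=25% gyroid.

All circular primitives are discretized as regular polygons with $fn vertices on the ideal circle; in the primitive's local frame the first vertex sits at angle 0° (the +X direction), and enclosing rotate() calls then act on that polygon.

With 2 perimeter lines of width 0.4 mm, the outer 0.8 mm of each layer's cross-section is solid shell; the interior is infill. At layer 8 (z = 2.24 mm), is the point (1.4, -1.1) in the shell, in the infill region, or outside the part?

At z = 2.24 mm: the r=10 cylinder contributes a regular 16-gon of circumradius 10. Overall, the cross-section is a single solid region. The nearest boundary edge runs (7.07, -7.07)→(9.24, -3.83); distance from the point to it = 8.03 mm. The point is inside the cross-section and 8.03 mm from the nearest boundary — more than the 0.8 mm shell width (2 × 0.4), so it's in the infill interior.

infill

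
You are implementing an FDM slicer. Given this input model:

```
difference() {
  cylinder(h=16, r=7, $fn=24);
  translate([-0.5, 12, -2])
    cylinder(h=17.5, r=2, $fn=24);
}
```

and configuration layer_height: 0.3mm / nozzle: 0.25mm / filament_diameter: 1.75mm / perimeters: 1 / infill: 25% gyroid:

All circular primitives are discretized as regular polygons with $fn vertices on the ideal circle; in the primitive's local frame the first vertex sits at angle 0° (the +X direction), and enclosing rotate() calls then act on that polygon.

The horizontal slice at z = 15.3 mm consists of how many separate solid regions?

At z = 15.3 mm: the cylinder: section is a regular 24-gon, circumradius r=7; the r=2 cylinder at (-0.5, 12) contributes a regular 24-gon of circumradius 2; Taking the first minus the rest: starting from the r=7 cylinder, the r=2 cylinder at (-0.5, 12) misses the remaining region (no effect) — 1 connected region. The result has 1 disconnected region.

1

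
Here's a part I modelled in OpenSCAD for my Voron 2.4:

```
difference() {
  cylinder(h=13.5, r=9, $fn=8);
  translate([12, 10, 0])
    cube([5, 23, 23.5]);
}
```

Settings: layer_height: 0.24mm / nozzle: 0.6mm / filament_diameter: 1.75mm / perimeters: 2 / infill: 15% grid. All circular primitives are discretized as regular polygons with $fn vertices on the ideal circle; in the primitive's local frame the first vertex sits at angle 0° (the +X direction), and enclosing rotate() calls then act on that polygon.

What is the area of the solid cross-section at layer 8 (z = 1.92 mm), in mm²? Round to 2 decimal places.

At z = 1.92 mm: the r=9 cylinder contributes a regular 8-gon of circumradius 9 (area = (8/2)·9.000²·sin(360°/8) = 229.10 mm²); the cube at (12, 10) (footprint 5×23) is included at this height (area 115.00 mm²); After the difference (first − rest): starting from the r=9 cylinder (229.10 mm²), the 5×23 cube at (12, 10) misses the remaining region (no effect) — area = 229.10 mm². Overall, the cross-section is a single solid region. Net area = 229.10 mm².

229.10 mm²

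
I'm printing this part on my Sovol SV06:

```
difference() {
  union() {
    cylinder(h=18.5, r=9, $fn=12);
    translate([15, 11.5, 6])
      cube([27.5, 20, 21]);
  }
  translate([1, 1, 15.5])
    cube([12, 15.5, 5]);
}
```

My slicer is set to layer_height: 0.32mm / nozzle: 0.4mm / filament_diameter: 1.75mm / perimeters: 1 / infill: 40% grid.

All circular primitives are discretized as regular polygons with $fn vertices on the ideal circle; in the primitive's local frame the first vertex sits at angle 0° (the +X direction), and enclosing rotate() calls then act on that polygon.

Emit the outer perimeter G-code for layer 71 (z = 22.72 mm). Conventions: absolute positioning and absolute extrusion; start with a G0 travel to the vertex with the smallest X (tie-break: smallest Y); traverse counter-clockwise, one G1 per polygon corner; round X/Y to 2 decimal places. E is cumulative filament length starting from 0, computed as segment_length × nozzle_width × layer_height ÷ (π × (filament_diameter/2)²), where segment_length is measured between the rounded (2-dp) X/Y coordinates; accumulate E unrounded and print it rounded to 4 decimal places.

G0 X15.00 Y11.50 Z22.72
G1 X42.50 Y11.50 E1.4634
G1 X42.50 Y31.50 E2.5278
G1 X15.00 Y31.50 E3.9912
G1 X15.00 Y11.50 E5.0555

At z = 22.72 mm: the cylinder does not reach this height (z outside [0, 18.5]); the cube at (15, 11.5) is present — its section is the full 27.5×20 rectangle; Combining (union): only the 27.5×20 cube at (15, 11.5) is present, so the union is just that shape — 1 connected region; the cube at (1, 1) is not intersected at this z (z outside [15.5, 20.5]); After the difference (first − rest): none of the subtracted shapes is present at this height, so the result so far is unchanged — 1 connected region. The outline is a single polygon with 4 vertices. Extrusion per mm of travel: 0.4 × 0.32 / (π × 0.875²) = 0.053216. Accumulating E over each segment gives final E = 5.0555.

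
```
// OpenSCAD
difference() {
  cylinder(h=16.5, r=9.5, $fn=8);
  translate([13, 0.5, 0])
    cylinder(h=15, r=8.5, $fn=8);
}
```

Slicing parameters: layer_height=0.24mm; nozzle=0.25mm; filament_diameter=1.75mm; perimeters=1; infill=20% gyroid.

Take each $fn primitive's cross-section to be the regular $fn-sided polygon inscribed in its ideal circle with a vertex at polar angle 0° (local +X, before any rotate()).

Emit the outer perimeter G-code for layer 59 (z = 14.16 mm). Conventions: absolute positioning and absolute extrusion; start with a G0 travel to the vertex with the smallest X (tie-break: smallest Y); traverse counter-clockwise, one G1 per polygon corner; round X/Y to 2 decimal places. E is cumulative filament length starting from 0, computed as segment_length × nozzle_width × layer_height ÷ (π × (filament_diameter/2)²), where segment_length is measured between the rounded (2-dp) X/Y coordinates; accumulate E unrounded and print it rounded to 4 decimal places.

G0 X-9.50 Y0.00 Z14.16
G1 X-6.72 Y-6.72 E0.1814
G1 X0.00 Y-9.50 E0.3628
G1 X6.72 Y-6.72 E0.5442
G1 X7.18 Y-5.59 E0.5747
G1 X6.99 Y-5.51 E0.5798
G1 X4.50 Y0.50 E0.7421
G1 X6.90 Y6.29 E0.8984
G1 X6.72 Y6.72 E0.9101
G1 X0.00 Y9.50 E1.0915
G1 X-6.72 Y6.72 E1.2729
G1 X-9.50 Y0.00 E1.4543

At z = 14.16 mm: the cylinder: section is a regular 8-gon, circumradius r=9.5; the cylinder at (13, 0.5): section is a regular 8-gon, circumradius r=8.5; Subtracting the remaining from the first: starting from the r=9.5 cylinder, the r=8.5 cylinder at (13, 0.5) partially overlaps it — only the 30.10 mm² overlap (of its 204.35 mm²) is removed, clipping the outline — 1 connected region. The outline is a single polygon with 11 vertices. Extrusion per mm of travel: 0.25 × 0.24 / (π × 0.875²) = 0.024945. Accumulating E over each segment gives final E = 1.4543.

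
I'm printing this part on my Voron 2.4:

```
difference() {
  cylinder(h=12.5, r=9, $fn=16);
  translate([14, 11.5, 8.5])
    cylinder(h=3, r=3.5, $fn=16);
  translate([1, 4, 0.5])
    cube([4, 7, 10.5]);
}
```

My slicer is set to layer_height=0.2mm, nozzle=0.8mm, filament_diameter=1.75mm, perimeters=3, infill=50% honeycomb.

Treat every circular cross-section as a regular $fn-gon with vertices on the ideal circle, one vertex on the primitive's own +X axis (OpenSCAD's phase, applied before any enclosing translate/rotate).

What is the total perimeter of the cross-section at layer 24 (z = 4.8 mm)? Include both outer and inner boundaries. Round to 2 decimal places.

63.90 mm

At z = 4.8 mm: the r=9 cylinder contributes a regular 16-gon of circumradius 9 (perimeter = 2·16·9.000·sin(180°/16) = 56.19 mm); the cylinder at (14, 11.5) is absent (z outside [8.5, 11.5]); the cube at (1, 4) (footprint 4×7) is included at this height (perimeter 22.00 mm); After the difference (first − rest): starting from the r=9 cylinder, the 4×7 cube at (1, 4) partially overlaps it — only the 17.05 mm² overlap (of its 28.00 mm²) is removed, clipping the outline — boundary = 63.90 mm. Overall, the cross-section is a single solid region. Total boundary length (outer) = 63.90 mm.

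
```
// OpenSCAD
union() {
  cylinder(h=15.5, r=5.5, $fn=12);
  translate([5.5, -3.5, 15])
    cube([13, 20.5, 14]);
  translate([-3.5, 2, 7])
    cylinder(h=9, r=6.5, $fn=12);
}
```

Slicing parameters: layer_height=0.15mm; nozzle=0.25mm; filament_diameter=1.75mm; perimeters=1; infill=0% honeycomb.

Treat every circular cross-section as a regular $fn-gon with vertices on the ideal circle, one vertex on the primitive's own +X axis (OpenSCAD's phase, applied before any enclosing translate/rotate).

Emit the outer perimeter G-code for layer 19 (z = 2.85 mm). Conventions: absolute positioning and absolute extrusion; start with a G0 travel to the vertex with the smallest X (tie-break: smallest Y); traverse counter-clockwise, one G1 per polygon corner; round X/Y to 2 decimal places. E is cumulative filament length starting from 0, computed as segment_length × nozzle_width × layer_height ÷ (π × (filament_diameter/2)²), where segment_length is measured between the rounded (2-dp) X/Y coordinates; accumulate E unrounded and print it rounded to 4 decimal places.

At z = 2.85 mm: the r=5.5 cylinder contributes a regular 12-gon of circumradius 5.5; the cube at (5.5, -3.5) does not reach this height (z outside [15, 29]); the cylinder at (-3.5, 2) is absent (z outside [7, 16]); Merging all regions: only the r=5.5 cylinder is present, so the union is just that shape — 1 connected region. The outline is a single polygon with 12 vertices. Extrusion per mm of travel: 0.25 × 0.15 / (π × 0.875²) = 0.015591. Accumulating E over each segment gives final E = 0.5325.

G0 X-5.50 Y0.00 Z2.85
G1 X-4.76 Y-2.75 E0.0444
G1 X-2.75 Y-4.76 E0.0887
G1 X0.00 Y-5.50 E0.1331
G1 X2.75 Y-4.76 E0.1775
G1 X4.76 Y-2.75 E0.2218
G1 X5.50 Y0.00 E0.2662
G1 X4.76 Y2.75 E0.3106
G1 X2.75 Y4.76 E0.3550
G1 X0.00 Y5.50 E0.3994
G1 X-2.75 Y4.76 E0.4437
G1 X-4.76 Y2.75 E0.4881
G1 X-5.50 Y0.00 E0.5325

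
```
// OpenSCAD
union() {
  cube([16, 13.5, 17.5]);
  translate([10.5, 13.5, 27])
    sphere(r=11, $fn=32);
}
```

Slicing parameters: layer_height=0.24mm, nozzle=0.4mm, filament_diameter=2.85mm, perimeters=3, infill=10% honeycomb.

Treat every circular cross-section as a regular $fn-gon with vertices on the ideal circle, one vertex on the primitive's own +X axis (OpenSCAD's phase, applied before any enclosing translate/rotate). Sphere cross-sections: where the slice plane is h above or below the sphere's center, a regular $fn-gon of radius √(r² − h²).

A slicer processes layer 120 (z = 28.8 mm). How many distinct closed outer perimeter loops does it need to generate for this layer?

1

At z = 28.8 mm: the cube does not reach this height (z outside [0, 17.5]); the r=11 sphere at (10.5, 13.5) slices to a regular 32-gon of circumradius 10.852 (√(r²−h²) with h=1.8 from center); Combining (union): only the r=11 sphere at (10.5, 13.5) is present, so the union is just that shape — 1 connected region. The result has 1 disconnected region.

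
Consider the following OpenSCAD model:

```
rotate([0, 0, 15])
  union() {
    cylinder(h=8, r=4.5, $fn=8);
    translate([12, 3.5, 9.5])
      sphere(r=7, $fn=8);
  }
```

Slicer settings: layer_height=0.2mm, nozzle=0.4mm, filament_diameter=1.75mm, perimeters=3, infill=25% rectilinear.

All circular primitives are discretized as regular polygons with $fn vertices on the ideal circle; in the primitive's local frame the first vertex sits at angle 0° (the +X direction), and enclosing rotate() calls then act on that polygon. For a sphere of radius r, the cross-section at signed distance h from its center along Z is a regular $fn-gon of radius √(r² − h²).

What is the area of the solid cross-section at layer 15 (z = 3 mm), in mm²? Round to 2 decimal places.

At z = 3 mm: the r=4.5 cylinder contributes a regular 8-gon of circumradius 4.5 (area = (8/2)·4.500²·sin(360°/8) = 57.28 mm²); the r=7 sphere at (12, 3.5) contributes a regular 8-gon of circumradius √(7²−6.5²) = 2.598 (area = (8/2)·2.598²·sin(360°/8) = 19.09 mm²); Taking the union: the 2 present regions are separate (no shared area or edge), so areas and boundary lengths simply add and each stays a separate island — area = 76.37 mm²; (whole slice rotated 15° about Z — lengths, areas and connectivity unchanged). Overall, the cross-section has 2 separate islands. Net area = 76.37 mm².

76.37 mm²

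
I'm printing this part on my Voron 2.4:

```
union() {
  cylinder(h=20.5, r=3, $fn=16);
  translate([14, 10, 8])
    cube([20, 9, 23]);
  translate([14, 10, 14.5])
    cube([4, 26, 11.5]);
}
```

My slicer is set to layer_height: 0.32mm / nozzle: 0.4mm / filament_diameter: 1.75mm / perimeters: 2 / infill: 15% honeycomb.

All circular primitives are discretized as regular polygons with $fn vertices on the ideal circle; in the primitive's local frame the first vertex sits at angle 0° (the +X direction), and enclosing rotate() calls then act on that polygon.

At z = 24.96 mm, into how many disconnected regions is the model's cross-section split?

1

At z = 24.96 mm: the cylinder is not intersected at this z (z outside [0, 20.5]); the cube at (14, 10) is present — its section is the full 20×9 rectangle; the 4×26 cube at (14, 10) contributes its full rectangle; Taking the union: the regions partially overlap (shared area 36.00 mm²), so overlapping operands fuse into one piece — 1 connected region. The result has 1 disconnected region.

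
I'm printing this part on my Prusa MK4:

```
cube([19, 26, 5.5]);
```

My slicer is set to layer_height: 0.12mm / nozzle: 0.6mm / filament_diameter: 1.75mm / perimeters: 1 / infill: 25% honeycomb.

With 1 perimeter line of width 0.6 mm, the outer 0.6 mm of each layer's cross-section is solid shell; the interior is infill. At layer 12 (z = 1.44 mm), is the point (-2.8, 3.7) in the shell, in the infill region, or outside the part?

outside

At z = 1.44 mm: the cube (footprint 19×26) is included at this height. Overall, the cross-section is a single solid region. The nearest boundary edge runs (0.00, 26.00)→(0.00, 0.00); distance from the point to it = 2.80 mm. The point is not inside any of the regions above, so it lies outside the cross-section (2.80 mm from the nearest boundary).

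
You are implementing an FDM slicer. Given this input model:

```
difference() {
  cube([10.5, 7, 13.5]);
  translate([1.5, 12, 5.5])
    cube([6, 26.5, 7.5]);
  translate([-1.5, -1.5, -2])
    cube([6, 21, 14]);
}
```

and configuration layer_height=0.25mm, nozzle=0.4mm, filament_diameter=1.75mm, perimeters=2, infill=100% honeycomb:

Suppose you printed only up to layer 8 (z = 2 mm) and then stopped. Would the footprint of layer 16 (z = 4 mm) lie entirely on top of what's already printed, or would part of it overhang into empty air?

Compare the two slices. At z = 2: the cube (footprint 10.5×7) is included at this height (area 73.50 mm²); the cube at (1.5, 12) is not intersected at this z (z outside [5.5, 13]); the 6×21 cube at (-1.5, -1.5) contributes its full rectangle (area 126.00 mm²); Taking the first minus the rest: starting from the 10.5×7 cube (73.50 mm²), the 6×21 cube at (-1.5, -1.5) partially overlaps it — only the 31.50 mm² overlap (of its 126.00 mm²) is removed, clipping the outline — area = 42.00 mm². At z = 4: the cube is present — its section is the full 10.5×7 rectangle (area 73.50 mm²); the cube at (1.5, 12) is not intersected at this z (z outside [5.5, 13]); the 6×21 cube at (-1.5, -1.5) contributes its full rectangle (area 126.00 mm²); Taking the first minus the rest: starting from the 10.5×7 cube (73.50 mm²), the 6×21 cube at (-1.5, -1.5) partially overlaps it — only the 31.50 mm² overlap (of its 126.00 mm²) is removed, clipping the outline — area = 42.00 mm². Checking containment: the cross-section at z = 4 is a subset of the cross-section at z = 2.

entirely on top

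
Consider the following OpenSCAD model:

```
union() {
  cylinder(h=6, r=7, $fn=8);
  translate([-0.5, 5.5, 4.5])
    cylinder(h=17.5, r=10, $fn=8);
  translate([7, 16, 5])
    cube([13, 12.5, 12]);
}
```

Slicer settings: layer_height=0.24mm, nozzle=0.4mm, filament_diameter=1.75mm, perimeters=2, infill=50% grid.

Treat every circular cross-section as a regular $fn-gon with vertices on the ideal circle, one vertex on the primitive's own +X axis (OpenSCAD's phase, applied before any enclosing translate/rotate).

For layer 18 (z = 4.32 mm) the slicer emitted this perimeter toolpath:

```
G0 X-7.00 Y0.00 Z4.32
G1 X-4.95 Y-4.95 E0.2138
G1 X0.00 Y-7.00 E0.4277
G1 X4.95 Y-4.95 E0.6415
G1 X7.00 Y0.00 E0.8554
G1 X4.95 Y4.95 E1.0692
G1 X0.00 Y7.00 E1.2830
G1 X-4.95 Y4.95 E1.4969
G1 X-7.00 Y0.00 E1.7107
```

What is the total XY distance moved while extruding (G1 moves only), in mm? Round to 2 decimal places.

42.86 mm

Sum the Euclidean lengths of each G1 segment: total = 42.86 mm.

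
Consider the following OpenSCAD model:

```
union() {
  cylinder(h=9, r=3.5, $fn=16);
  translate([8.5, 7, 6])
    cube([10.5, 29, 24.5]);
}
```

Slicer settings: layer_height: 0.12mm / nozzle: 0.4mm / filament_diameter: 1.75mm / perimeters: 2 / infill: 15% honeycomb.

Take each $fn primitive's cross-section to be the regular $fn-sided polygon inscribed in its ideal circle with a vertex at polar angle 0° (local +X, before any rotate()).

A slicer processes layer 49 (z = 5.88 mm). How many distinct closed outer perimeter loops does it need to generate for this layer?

1

At z = 5.88 mm: the r=3.5 cylinder gives a regular 16-gon of circumradius 3.5 (constant along its height); the cube at (8.5, 7) does not reach this height (z outside [6, 30.5]); Combining (union): only the r=3.5 cylinder is present, so the union is just that shape — 1 connected region. The result has 1 disconnected region.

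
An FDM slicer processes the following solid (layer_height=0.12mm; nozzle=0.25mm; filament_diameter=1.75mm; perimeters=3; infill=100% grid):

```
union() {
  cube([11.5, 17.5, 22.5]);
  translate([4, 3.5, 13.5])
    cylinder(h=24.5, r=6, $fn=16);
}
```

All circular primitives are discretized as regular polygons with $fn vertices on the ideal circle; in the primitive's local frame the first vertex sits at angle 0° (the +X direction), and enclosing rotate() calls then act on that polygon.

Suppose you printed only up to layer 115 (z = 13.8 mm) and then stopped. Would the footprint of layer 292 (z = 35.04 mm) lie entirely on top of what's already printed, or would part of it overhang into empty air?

entirely on top

Compare the two slices. At z = 13.8: the cube (footprint 11.5×17.5) is included at this height (area 201.25 mm²); the cylinder at (4, 3.5): section is a regular 16-gon, circumradius r=6 (area = (16/2)·6.000²·sin(360°/16) = 110.21 mm²); Combining (union): the regions partially overlap — summed areas 311.46 mm² minus the doubly-counted overlap 82.72 mm² gives 228.74 mm² — area = 228.74 mm². At z = 35.04: the cube is not intersected at this z (z outside [0, 22.5]); the r=6 cylinder at (4, 3.5) gives a regular 16-gon of circumradius 6 (constant along its height) (area = (16/2)·6.000²·sin(360°/16) = 110.21 mm²); Merging all regions: only the r=6 cylinder at (4, 3.5) is present, so the union is just that shape — area = 110.21 mm². Checking containment: the cross-section at z = 35.04 is a subset of the cross-section at z = 13.8.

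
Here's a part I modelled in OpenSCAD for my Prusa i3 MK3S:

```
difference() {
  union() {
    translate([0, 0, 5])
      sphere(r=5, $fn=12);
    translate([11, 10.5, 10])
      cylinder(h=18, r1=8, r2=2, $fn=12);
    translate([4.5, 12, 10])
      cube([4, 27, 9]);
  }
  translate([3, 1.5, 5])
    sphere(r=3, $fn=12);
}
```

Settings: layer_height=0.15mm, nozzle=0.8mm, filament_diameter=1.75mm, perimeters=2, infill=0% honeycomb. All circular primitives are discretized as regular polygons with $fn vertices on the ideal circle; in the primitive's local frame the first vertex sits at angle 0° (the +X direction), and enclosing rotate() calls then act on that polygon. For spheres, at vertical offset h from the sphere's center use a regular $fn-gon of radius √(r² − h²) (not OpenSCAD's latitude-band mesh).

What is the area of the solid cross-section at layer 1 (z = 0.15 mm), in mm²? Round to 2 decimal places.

At z = 0.15 mm: the r=5 sphere contributes a regular 12-gon of circumradius √(5²−4.85²) = 1.216 (area = (12/2)·1.216²·sin(360°/12) = 4.43 mm²); the cone at (11, 10.5) is absent (z outside [10, 28]); the cube at (4.5, 12) is not intersected at this z (z outside [10, 19]); Merging all regions: only the r=5 sphere is present, so the union is just that shape — area = 4.43 mm²; the sphere at (3, 1.5) is absent (|z−center|=4.850 > r=3); Subtracting the remaining from the first: none of the subtracted shapes is present at this height, so the result so far is unchanged — area = 4.43 mm². Overall, the cross-section is a single solid region. Net area = 4.43 mm².

4.43 mm²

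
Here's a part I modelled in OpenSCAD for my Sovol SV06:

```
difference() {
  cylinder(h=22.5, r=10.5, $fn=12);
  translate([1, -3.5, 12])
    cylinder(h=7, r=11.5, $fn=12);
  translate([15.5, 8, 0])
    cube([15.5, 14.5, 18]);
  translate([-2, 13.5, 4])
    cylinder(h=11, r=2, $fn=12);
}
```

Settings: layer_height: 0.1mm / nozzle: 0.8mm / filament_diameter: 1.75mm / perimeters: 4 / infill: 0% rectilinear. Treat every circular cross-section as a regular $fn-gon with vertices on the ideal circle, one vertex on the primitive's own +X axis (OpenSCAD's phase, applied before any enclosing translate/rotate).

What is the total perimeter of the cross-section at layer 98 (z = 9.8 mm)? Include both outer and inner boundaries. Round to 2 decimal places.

65.22 mm

At z = 9.8 mm: the cylinder: section is a regular 12-gon, circumradius r=10.5 (perimeter = 2·12·10.500·sin(180°/12) = 65.22 mm); the cylinder at (1, -3.5) is not intersected at this z (z outside [12, 19]); the cube at (15.5, 8) is present — its section is the full 15.5×14.5 rectangle (perimeter 60.00 mm); the r=2 cylinder at (-2, 13.5) gives a regular 12-gon of circumradius 2 (constant along its height) (perimeter = 2·12·2.000·sin(180°/12) = 12.42 mm); Taking the first minus the rest: starting from the r=10.5 cylinder, the 15.5×14.5 cube at (15.5, 8) misses the remaining region (no effect); the r=2 cylinder at (-2, 13.5) misses the remaining region (no effect) — boundary = 65.22 mm. Overall, the cross-section is a single solid region. Total boundary length (outer) = 65.22 mm.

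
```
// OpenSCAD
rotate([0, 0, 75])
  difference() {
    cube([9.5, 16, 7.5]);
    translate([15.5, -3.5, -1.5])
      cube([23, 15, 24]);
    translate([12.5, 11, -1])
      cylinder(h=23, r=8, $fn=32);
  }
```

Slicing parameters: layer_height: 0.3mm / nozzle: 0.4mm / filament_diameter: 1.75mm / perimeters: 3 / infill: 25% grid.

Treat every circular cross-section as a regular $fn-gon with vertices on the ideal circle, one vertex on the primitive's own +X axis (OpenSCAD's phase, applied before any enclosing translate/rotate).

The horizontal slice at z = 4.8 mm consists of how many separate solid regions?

1

At z = 4.8 mm: the 9.5×16 cube contributes its full rectangle; the cube at (15.5, -3.5) is present — its section is the full 23×15 rectangle; the r=8 cylinder at (12.5, 11) gives a regular 32-gon of circumradius 8 (constant along its height); After the difference (first − rest): starting from the 9.5×16 cube, the 23×15 cube at (15.5, -3.5) misses the remaining region (no effect); the r=8 cylinder at (12.5, 11) partially overlaps it — only the 48.68 mm² overlap (of its 199.77 mm²) is removed, clipping the outline — 1 connected region; (whole slice rotated 75° about Z — lengths, areas and connectivity unchanged). The result has 1 disconnected region.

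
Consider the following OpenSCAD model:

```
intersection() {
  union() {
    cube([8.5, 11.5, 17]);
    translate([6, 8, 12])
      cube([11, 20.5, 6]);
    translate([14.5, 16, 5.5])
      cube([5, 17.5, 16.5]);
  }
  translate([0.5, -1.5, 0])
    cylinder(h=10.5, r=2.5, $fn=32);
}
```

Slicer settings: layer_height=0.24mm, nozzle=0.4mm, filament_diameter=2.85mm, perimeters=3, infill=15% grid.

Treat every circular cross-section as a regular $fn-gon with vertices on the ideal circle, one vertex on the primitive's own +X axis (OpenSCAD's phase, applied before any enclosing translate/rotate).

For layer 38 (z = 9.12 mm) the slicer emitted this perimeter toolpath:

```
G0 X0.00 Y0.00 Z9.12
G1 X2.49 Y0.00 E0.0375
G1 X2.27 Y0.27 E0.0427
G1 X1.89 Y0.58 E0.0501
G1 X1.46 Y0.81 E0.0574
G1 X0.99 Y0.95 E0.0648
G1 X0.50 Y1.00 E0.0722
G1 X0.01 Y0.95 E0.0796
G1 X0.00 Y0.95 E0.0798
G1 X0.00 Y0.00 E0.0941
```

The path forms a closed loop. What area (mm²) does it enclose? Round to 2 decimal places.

Apply the shoelace formula to the sequence of (X, Y) vertices; enclosed area = 1.87 mm².

1.87 mm²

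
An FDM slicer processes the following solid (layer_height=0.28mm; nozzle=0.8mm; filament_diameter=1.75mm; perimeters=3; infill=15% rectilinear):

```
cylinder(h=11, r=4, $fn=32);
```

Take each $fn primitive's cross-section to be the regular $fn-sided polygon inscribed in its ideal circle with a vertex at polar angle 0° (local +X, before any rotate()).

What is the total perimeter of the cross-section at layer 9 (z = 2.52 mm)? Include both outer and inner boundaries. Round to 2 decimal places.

At z = 2.52 mm: the cylinder: section is a regular 32-gon, circumradius r=4 (perimeter = 2·32·4.000·sin(180°/32) = 25.09 mm). Overall, the cross-section is a single solid region. Total boundary length (outer) = 25.09 mm.

25.09 mm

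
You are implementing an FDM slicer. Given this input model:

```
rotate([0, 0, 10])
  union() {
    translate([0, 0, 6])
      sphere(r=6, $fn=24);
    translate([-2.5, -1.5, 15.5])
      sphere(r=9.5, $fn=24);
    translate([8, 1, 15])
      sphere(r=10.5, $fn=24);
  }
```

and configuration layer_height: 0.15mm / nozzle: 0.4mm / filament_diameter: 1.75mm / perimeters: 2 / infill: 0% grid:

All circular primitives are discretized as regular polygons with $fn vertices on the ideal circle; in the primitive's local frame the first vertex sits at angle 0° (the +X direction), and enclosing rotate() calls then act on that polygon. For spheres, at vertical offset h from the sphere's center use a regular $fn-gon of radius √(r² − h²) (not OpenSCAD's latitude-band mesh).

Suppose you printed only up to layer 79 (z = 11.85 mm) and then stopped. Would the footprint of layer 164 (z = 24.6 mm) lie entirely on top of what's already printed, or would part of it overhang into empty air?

Compare the two slices. At z = 11.85: the r=6 sphere slices to a regular 24-gon of circumradius 1.333 (√(r²−h²) with h=5.85 from center) (area = (24/2)·1.333²·sin(360°/24) = 5.52 mm²); the r=9.5 sphere at (-2.5, -1.5) contributes a regular 24-gon of circumradius √(9.5²−3.65²) = 8.771 (area = (24/2)·8.771²·sin(360°/24) = 238.92 mm²); the sphere at (8, 1): section is a regular 24-gon, circumradius = √(r²−h²) = √(10.5²−3.15²) = 10.016 (area = (24/2)·10.016²·sin(360°/24) = 311.60 mm²); Taking the union: the regions partially overlap — summed areas 556.04 mm² minus the doubly-counted overlap 89.49 mm² gives 466.56 mm² — area = 466.56 mm²; (rotated 10° about Z; rotation is an isometry so areas/perimeters/island counts are preserved). At z = 24.6: the sphere is absent (|z−center|=18.600 > r=6); the sphere at (-2.5, -1.5): section is a regular 24-gon, circumradius = √(r²−h²) = √(9.5²−9.1²) = 2.728 (area = (24/2)·2.728²·sin(360°/24) = 23.11 mm²); the sphere at (8, 1): section is a regular 24-gon, circumradius = √(r²−h²) = √(10.5²−9.6²) = 4.253 (area = (24/2)·4.253²·sin(360°/24) = 56.18 mm²); Combining (union): the 2 present regions are separate (no shared area or edge), so areas and boundary lengths simply add and each stays a separate island — area = 79.29 mm²; (rotated 10° about Z; rotation is an isometry so areas/perimeters/island counts are preserved). Checking containment: the cross-section at z = 24.6 is a subset of the cross-section at z = 11.85.

entirely on top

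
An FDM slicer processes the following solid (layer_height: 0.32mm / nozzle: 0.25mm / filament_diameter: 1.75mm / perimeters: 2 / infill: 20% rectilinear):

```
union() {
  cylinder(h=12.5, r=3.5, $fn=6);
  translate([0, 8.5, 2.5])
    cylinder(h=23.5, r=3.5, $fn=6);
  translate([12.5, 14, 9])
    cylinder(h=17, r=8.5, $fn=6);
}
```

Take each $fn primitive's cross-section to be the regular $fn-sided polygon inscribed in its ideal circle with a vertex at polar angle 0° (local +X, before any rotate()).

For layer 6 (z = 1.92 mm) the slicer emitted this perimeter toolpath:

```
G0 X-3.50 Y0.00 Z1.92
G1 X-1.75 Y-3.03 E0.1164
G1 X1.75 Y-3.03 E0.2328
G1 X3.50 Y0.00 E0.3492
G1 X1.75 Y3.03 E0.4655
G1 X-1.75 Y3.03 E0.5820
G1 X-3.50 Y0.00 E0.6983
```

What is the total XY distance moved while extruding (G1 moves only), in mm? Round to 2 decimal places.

21.00 mm

Sum the Euclidean lengths of each G1 segment: total = 21.00 mm.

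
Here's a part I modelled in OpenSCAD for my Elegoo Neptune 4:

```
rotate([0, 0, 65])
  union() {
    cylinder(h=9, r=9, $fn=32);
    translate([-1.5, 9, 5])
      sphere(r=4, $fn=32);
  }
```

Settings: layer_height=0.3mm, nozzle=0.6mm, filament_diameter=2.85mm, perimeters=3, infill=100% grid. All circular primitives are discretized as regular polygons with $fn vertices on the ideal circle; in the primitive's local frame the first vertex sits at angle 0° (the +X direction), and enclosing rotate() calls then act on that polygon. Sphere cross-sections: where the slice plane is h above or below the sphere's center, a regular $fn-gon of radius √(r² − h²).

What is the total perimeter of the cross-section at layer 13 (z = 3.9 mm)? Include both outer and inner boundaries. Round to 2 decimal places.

62.78 mm

At z = 3.9 mm: the cylinder: section is a regular 32-gon, circumradius r=9 (perimeter = 2·32·9.000·sin(180°/32) = 56.46 mm); the sphere at (-1.5, 9): section is a regular 32-gon, circumradius = √(r²−h²) = √(4²−1.1²) = 3.846 (perimeter = 2·32·3.846·sin(180°/32) = 24.12 mm); Combining (union): the regions partially overlap (shared area 19.84 mm²), so the edge portions inside another operand are dropped and the merged outline is re-measured after clipping — boundary = 62.78 mm; (whole slice rotated 65° about Z — lengths, areas and connectivity unchanged). Overall, the cross-section is a single solid region. Total boundary length (outer) = 62.78 mm.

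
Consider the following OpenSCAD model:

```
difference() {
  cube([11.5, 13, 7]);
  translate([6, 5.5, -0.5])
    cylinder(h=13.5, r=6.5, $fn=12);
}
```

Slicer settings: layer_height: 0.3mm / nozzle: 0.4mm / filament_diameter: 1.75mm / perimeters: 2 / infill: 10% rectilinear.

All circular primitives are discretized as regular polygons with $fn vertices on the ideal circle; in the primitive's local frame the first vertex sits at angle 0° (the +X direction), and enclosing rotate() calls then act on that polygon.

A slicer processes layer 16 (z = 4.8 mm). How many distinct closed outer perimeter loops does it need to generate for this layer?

3

At z = 4.8 mm: the cube is present — its section is the full 11.5×13 rectangle; the r=6.5 cylinder at (6, 5.5) contributes a regular 12-gon of circumradius 6.5; Subtracting the remaining from the first: starting from the 11.5×13 cube, the r=6.5 cylinder at (6, 5.5) partially overlaps it — only the 118.44 mm² overlap (of its 126.75 mm²) is removed, clipping the outline — 3 connected regions. The result has 3 disconnected regions.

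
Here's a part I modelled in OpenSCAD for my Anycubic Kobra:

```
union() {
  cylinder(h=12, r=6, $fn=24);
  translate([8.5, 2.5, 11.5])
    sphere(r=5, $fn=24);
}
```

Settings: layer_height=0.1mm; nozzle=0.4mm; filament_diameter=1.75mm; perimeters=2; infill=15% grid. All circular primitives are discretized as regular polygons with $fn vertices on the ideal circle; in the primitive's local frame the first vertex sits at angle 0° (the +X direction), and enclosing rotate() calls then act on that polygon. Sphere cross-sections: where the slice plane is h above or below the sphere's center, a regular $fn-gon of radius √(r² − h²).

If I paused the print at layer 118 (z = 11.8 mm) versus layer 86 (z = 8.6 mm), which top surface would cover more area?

layer 118 (z = 11.8 mm)

Layer 118 (z = 11.8): the r=6 cylinder gives a regular 24-gon of circumradius 6 (constant along its height) (area = (24/2)·6.000²·sin(360°/24) = 111.81 mm²); the sphere at (8.5, 2.5): section is a regular 24-gon, circumradius = √(r²−h²) = √(5²−0.3²) = 4.991 (area = (24/2)·4.991²·sin(360°/24) = 77.37 mm²); Combining (union): the regions partially overlap — summed areas 189.18 mm² minus the doubly-counted overlap 8.96 mm² gives 180.22 mm² — area = 180.22 mm². So its area = 180.22 mm². Layer 86 (z = 8.6): the r=6 cylinder gives a regular 24-gon of circumradius 6 (constant along its height) (area = (24/2)·6.000²·sin(360°/24) = 111.81 mm²); the r=5 sphere at (8.5, 2.5) contributes a regular 24-gon of circumradius √(5²−2.9²) = 4.073 (area = (24/2)·4.073²·sin(360°/24) = 51.53 mm²); Taking the union: the regions partially overlap — summed areas 163.34 mm² minus the doubly-counted overlap 3.57 mm² gives 159.77 mm² — area = 159.77 mm². So its area = 159.77 mm². Layer 118 is larger (180.22 vs 159.77 mm²).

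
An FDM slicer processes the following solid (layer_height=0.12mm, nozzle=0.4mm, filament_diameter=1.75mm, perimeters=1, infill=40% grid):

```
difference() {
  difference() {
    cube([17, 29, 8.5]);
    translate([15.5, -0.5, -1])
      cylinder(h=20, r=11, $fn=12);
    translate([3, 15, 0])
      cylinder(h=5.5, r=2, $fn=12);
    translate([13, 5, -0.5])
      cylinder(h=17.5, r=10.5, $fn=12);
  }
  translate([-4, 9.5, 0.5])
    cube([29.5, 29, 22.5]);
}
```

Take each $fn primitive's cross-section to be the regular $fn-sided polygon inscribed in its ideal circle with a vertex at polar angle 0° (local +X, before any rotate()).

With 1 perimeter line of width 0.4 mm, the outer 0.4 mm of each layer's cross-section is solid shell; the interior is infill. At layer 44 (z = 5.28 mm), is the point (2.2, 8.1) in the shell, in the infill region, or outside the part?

infill

At z = 5.28 mm: the 17×29 cube contributes its full rectangle; the r=11 cylinder at (15.5, -0.5) gives a regular 12-gon of circumradius 11 (constant along its height); the r=2 cylinder at (3, 15) gives a regular 12-gon of circumradius 2 (constant along its height); the r=10.5 cylinder at (13, 5) gives a regular 12-gon of circumradius 10.5 (constant along its height); Subtracting the remaining from the first: starting from the 17×29 cube, the r=11 cylinder at (15.5, -0.5) partially overlaps it — only the 100.73 mm² overlap (of its 363.00 mm²) is removed, clipping the outline; the r=2 cylinder at (3, 15) lies wholly inside it (removes its full 12.00 mm² and its 12.42 mm outline becomes a hole wall); the r=10.5 cylinder at (13, 5) partially overlaps it — only the 90.96 mm² overlap (of its 330.75 mm²) is removed, clipping the outline — 1 connected region with 1 hole; the 29.5×29 cube at (-4, 9.5) contributes its full rectangle; After the difference (first − rest): starting from that combined region, the 29.5×29 cube at (-4, 9.5) partially overlaps it — only the 259.49 mm² overlap (of its 855.50 mm²) is removed, clipping the outline — 1 connected region. Overall, the cross-section is a single solid region. The nearest boundary edge runs (3.71, 9.50)→(2.50, 5.00); distance from the point to it = 1.09 mm. The point is inside the cross-section and 1.09 mm from the nearest boundary — more than the 0.4 mm shell width (1 × 0.4), so it's in the infill interior.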